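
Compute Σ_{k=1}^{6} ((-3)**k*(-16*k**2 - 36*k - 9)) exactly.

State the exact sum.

Compute t_(k+1)/t_k: get 3*(-16*k**2 - 68*k - 61)/(16*k**2 + 36*k + 9).
Take A(k)=-3, B(k)=1, C(k)=k**2 + 9*k/4 + 9/16.
Solve (-3)·f(k+1) − (1)·f(k) = k**2 + 9*k/4 + 9/16.
deg f ≤ 2 (via 0,0,2).
Match coefficients ⇒ f(k) = -(4*k**2 + 3*k - 3)/16.
Get s_k = R·t_k = (-3)**k*(4*k**2 + 3*k - 3) with R(k) = B(k−1)f(k)/C(k) = -(4*k**2 + 3*k - 3)/(16*k**2 + 36*k + 9).
s_(k+1) − s_k = (-3)**k*(-16*k**2 - 36*k - 9) = t_k.
Sum = s_(7) − s_(1); s_(7) = -468018, s_(1) = -12 ⇒ -468006.

Σ = -468006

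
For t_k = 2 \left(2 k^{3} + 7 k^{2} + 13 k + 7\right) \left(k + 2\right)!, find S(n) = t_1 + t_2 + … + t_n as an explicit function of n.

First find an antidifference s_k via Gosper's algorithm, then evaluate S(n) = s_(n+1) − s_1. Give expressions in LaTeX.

S(n) = 4 n^{2} \left(n + 3\right)! + 6 n \left(n + 3\right)! + 6 \left(n + 3\right)! - 36

r(k) = (2*k**4 + 19*k**3 + 72*k**2 + 128*k + 87)/(2*k**3 + 7*k**2 + 13*k + 7) after simplifying.
Take A(k)=k + 3, B(k)=1, C(k)=k**3 + 7*k**2/2 + 13*k/2 + 7/2.
Solve (k + 3)·f(k+1) − (1)·f(k) = k**3 + 7*k**2/2 + 13*k/2 + 7/2.
d = 2 from the (1,0,3) case.
A polynomial solution: f(k) = (2*k**2 - k + 2)/2.
Then R = B(k−1)f/C = (2*k**2 - k + 2)/(2*k**3 + 7*k**2 + 13*k + 7), so s_k = R(k)·t_k = 2*(2*k**2 - k + 2)*factorial(k + 2).
Δs = 2*(2*k**3 + 7*k**2 + 13*k + 7)*factorial(k + 2), as required.
s_(n+1) = 2*(2*n**2 + 3*n + 3)*factorial(n + 3) and s_(1) = 36, so S(n) = 4*n**2*factorial(n + 3) + 6*n*factorial(n + 3) + 6*factorial(n + 3) - 36.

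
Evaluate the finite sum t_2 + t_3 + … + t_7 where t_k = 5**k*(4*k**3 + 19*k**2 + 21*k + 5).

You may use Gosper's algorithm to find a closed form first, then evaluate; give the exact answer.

Σ = 221874750

Ratio r(k) = 5*(4*k**3 + 31*k**2 + 71*k + 49)/(4*k**3 + 19*k**2 + 21*k + 5).
So A=5 and B=1, with C=k**3 + 19*k**2/4 + 21*k/4 + 5/4.
Set up (5)·f(k+1) − (1)·f(k) − (k**3 + 19*k**2/4 + 21*k/4 + 5/4) = 0.
d = 3 from the (0,0,3) case.
A polynomial solution: f(k) = k*(k**2 + k - 1)/4.
So s_k = (B(k−1)f/C)·t_k = (k*(k**2 + k - 1)/(4*k**3 + 19*k**2 + 21*k + 5))·t_k = 5**k*k*(k**2 + k - 1).
Check: Δs_k = 5**k*(4*k**3 + 19*k**2 + 21*k + 5). ✓
Σ_(k=2)^(7) t_k = s_(8) − s_(2) = 221875000 − (250) = 221874750.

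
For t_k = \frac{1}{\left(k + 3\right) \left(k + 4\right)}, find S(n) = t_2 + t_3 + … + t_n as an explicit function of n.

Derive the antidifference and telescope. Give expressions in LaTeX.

S(n) = \frac{n - 1}{5 \left(n + 4\right)}

Compute t_(k+1)/t_k: get (k + 3)/(k + 5).
A = k + 3, B = k + 5, C = 1.
Set up (k + 3)·f(k+1) − (k + 4)·f(k) − (1) = 0.
Bound: deg f ≤ 1.
Coefficient equations give f(k) = k/3.
Then R = B(k−1)f/C = k*(k + 4)/3, so s_k = R(k)·t_k = k/(3*(k + 3)).
s_(k+1) − s_k = 1/(k**2 + 7*k + 12) = t_k.
s_(n+1) = (n + 1)/(3*(n + 4)) and s_(2) = 2/15, so S(n) = (n - 1)/(5*(n + 4)).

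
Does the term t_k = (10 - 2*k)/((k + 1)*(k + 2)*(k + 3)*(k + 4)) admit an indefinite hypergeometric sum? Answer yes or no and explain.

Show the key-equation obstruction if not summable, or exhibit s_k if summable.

Yes. s_k = k*(k**2 + 6*k + 13)/(2*(k + 1)*(k + 2)*(k + 3)).

Step 1: r(k) = (k - 4)*(k + 1)/((k - 5)*(k + 5)).
So A=k + 1 and B=k + 5, with C=k - 5.
Set up (k + 1)·f(k+1) − (k + 4)·f(k) − (k - 5) = 0.
Degrees (1,1,1) ⇒ d ≤ 3.
Solve for f: f(k) = -k*(k**2 + 6*k + 13)/4 (degree 3 ≤ 3).
Certificate R = B(k−1)f/C = -k*(k + 4)*(k**2 + 6*k + 13)/(4*(k - 5)) gives s_k = k*(k**2 + 6*k + 13)/(2*(k + 1)*(k + 2)*(k + 3)).
Verify: 2*(5 - k)/(k**4 + 10*k**3 + 35*k**2 + 50*k + 24) matches t_k.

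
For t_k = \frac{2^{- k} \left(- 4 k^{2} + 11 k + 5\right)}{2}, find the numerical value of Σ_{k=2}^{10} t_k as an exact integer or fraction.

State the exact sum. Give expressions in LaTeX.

Σ = -2625/2048

r(k) = (4*k**2 - 3*k - 12)/(2*(4*k**2 - 11*k - 5)) after simplifying.
So A=1/2 and B=1, with C=k**2 - 11*k/4 - 5/4.
Need (1/2)·f(k+1) − (1)·f(k) = k**2 - 11*k/4 - 5/4.
Bound: deg f ≤ 2.
Coefficient equations give f(k) = -(4*k**2 - 3*k - 4)/2.
Get s_k = R·t_k = (4*k**2 - 3*k - 4)/2**k with R(k) = B(k−1)f(k)/C(k) = -2*(4*k**2 - 3*k - 4)/(4*k**2 - 11*k - 5).
Check: Δs_k = (-4*k**2 + 11*k + 5)/(2*2**k). ✓
Sum = s_(11) − s_(2); s_(11) = 447/2048, s_(2) = 3/2 ⇒ -2625/2048.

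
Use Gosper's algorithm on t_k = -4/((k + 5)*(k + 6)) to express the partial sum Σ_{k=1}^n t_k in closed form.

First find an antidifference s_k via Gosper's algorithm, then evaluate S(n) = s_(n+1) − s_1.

S(n) = -2*n/(3*n + 18)

r(k) = (k + 5)/(k + 7) after simplifying.
Factor: A=k + 5; B=k + 7; C=1.
Solve (k + 5)·f(k+1) − (k + 6)·f(k) = 1.
From deg A=1, deg B=1, deg C=0: d=1.
A polynomial solution: f(k) = k/5.
Get s_k = R·t_k = -4*k/(5*k + 25) with R(k) = B(k−1)f(k)/C(k) = k*(k + 6)/5.
Verify: -4/(k**2 + 11*k + 30) matches t_k.
Σ_(k=1)^n t_k = s_(n+1) − s_(1) = (4*(-n - 1)/(5*(n + 6))) − (-2/15), i.e. -2*n/(3*n + 18).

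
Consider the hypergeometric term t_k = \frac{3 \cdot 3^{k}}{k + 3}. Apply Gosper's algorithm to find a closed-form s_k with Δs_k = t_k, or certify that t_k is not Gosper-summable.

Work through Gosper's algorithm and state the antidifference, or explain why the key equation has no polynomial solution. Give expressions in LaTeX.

Ratio r(k) = 3*(k + 3)/(k + 4).
Normal form (A,B,C) = (3*k + 9, k + 4, 1).
Set up (3*k + 9)·f(k+1) − (k + 3)·f(k) − (1) = 0.
deg f ≤ -1 (via 1,1,0).
deg f ≤ -1 is impossible — no certificate.

none — t_k is not Gosper-summable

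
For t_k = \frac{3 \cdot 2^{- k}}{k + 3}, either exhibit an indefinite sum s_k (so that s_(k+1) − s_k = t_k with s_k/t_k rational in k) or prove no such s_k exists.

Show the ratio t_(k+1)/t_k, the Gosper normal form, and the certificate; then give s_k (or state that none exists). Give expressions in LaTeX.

Compute t_(k+1)/t_k: get (k + 3)/(2*(k + 4)).
Gosper form: A/B · C(k+1)/C(k) with A=k/2 + 3/2, B=k + 4, C=1.
f must satisfy (k/2 + 3/2)·f(k+1) − (k + 3)·f(k) = 1.
From deg A=1, deg B=1, deg C=0: d=-1.
d = -1 < 0 ⇒ no nonzero polynomial f; not summable.

no hypergeometric antidifference exists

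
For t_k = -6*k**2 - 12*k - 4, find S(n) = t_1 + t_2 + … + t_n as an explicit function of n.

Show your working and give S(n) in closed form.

The ratio is (3*k**2 + 12*k + 11)/(3*k**2 + 6*k + 2).
So A=1 and B=1, with C=k**2 + 2*k + 2/3.
Key eq: (1)·f(k+1) = (1)·f(k) + (k**2 + 2*k + 2/3).
d = 3 from the (0,0,2) case.
Solving with deg f ≤ 3: f(k) = k*(2*k**2 + 3*k - 1)/6.
Then R = B(k−1)f/C = k*(2*k**2 + 3*k - 1)/(2*(3*k**2 + 6*k + 2)), so s_k = R(k)·t_k = k*(-2*k**2 - 3*k + 1).
s_(k+1) − s_k = -6*k**2 - 12*k - 4 = t_k.
Telescope: S(n) = s_(n+1) − s_(1) = -2*n**3 - 9*n**2 - 11*n - 4 − (-4) = n*(-2*n**2 - 9*n - 11).

S(n) = n*(-2*n**2 - 9*n - 11)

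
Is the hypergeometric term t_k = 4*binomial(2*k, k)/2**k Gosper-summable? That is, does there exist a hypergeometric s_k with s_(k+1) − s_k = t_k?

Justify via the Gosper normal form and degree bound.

No; the degree bound rules out any f.

The ratio is (2*k + 1)/(k + 1).
Take A(k)=2*k + 1, B(k)=k + 1, C(k)=1.
Key eq: (2*k + 1)·f(k+1) = (k)·f(k) + (1).
deg f ≤ -1 (via 1,1,0).
d = -1 < 0 ⇒ no nonzero polynomial f; not summable.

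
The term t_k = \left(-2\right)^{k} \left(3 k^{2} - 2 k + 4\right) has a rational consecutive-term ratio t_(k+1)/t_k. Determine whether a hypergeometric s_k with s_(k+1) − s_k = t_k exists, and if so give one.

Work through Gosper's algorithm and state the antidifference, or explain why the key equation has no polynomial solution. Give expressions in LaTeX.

s_k = \left(-2\right)^{k} \left(- k^{2} + 2 k - 2\right)

Ratio r(k) = 2*(2*k - 3*(k + 1)**2 - 2)/(3*k**2 - 2*k + 4).
So A=-2 and B=1, with C=k**2 - 2*k/3 + 4/3.
Need (-2)·f(k+1) − (1)·f(k) = k**2 - 2*k/3 + 4/3.
Bound: deg f ≤ 2.
Coefficient equations give f(k) = -(k**2 - 2*k + 2)/3.
R(k) = B(k−1)·f(k)/C(k) = -(k**2 - 2*k + 2)/(3*k**2 - 2*k + 4); s_k = R·t_k = (-2)**k*(-k**2 + 2*k - 2).
Verify: (-2)**k*(3*k**2 - 2*k + 4) matches t_k.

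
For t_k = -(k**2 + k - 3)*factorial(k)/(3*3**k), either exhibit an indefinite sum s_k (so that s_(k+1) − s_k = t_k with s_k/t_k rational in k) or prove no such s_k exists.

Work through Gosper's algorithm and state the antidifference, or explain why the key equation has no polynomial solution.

Step 1: r(k) = (k + 1)*(k + (k + 1)**2 - 2)/(3*(k**2 + k - 3)).
Gosper form: A/B · C(k+1)/C(k) with A=k/3 + 1/3, B=1, C=k**2 + k - 3.
Key eq: (k/3 + 1/3)·f(k+1) = (1)·f(k) + (k**2 + k - 3).
Degrees (1,0,2) ⇒ d ≤ 1.
Solve for f: f(k) = 3*(k + 2) (degree 1 ≤ 1).
Then R = B(k−1)f/C = 3*(k + 2)/(k**2 + k - 3), so s_k = R(k)·t_k = -(k + 2)*factorial(k)/3**k.
s_(k+1) − s_k = -(k**2 + k - 3)*factorial(k)/(3*3**k) = t_k.

s_k = -(k + 2)*factorial(k)/3**k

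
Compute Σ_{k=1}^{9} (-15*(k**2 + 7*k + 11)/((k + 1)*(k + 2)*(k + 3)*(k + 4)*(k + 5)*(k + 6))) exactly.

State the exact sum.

Ratio r(k) = (k + 1)*(7*k + (k + 1)**2 + 18)/((k + 7)*(k**2 + 7*k + 11)).
Normal form (A,B,C) = (k + 1, k + 7, k**2 + 7*k + 11).
Solve (k + 1)·f(k+1) − (k + 6)·f(k) = k**2 + 7*k + 11.
d = 5 from the (1,1,2) case.
Match coefficients ⇒ f(k) = k*(k + 2)*(k + 4)*(k**2 + 9*k + 23)/45.
Certificate R = B(k−1)f/C = k*(k + 2)*(k + 4)*(k + 6)*(k**2 + 9*k + 23)/(45*(k**2 + 7*k + 11)) gives s_k = k*(-k**2 - 9*k - 23)/(3*(k**3 + 9*k**2 + 23*k + 15)).
s_(k+1) − s_k = 15*(-k**2 - 7*k - 11)/(k**6 + 21*k**5 + 175*k**4 + 735*k**3 + 1624*k**2 + 1764*k + 720) = t_k.
Telescoping: Σ = s_(10) − s_(1) = -142/429 − (-11/48) = -233/2288.

Σ = -233/2288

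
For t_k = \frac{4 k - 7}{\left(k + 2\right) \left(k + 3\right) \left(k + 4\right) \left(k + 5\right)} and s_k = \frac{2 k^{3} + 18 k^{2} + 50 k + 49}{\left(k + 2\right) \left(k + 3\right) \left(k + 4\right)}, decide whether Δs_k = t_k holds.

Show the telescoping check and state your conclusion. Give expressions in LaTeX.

Valid: the claim telescopes to t_k.

s_(k+1) = (50*k + 2*(k + 1)**3 + 18*(k + 1)**2 + 99)/((k + 3)*(k + 4)*(k + 5))
s_(k+1) − s_k = (4*k - 7)/(k**4 + 14*k**3 + 71*k**2 + 154*k + 120)
(s_(k+1) − s_k) − t_k = 0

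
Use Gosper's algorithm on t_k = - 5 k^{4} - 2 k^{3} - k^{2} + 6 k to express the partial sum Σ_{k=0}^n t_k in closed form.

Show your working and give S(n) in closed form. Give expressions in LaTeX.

t_(k+1)/t_k = (5*k**4 + 22*k**3 + 37*k**2 + 22*k + 2)/(k*(5*k**3 + 2*k**2 + k - 6)).
Factor: A=1; B=1; C=k**4 + 2*k**3/5 + k**2/5 - 6*k/5.
Key eq: (1)·f(k+1) = (1)·f(k) + (k**4 + 2*k**3/5 + k**2/5 - 6*k/5).
Degrees (0,0,4) ⇒ d ≤ 5.
Solve for f: f(k) = k*(k - 1)*(k**3 - k**2 - 3)/5 (degree 5 ≤ 5).
Certificate R = B(k−1)f/C = (k - 1)*(k**3 - k**2 - 3)/(5*k**3 + 2*k**2 + k - 6) gives s_k = k*(-k**4 + 2*k**3 - k**2 + 3*k - 3).
Δs = k*(-5*k**3 - 2*k**2 - k + 6), as required.
Σ_(k=0)^n t_k = s_(n+1) − s_(0) = (n*(-n**4 - 3*n**3 - 3*n**2 + 2*n + 3)) − (0), i.e. n*(-n**4 - 3*n**3 - 3*n**2 + 2*n + 3).

S(n) = n \left(- n^{4} - 3 n^{3} - 3 n^{2} + 2 n + 3\right)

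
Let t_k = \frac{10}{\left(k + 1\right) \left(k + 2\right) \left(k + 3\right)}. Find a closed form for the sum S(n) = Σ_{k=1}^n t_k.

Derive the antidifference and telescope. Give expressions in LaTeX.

Step 1: r(k) = (k + 1)/(k + 4).
Factor: A=k + 1; B=k + 4; C=1.
Need (k + 1)·f(k+1) − (k + 3)·f(k) = 1.
Bound: deg f ≤ 2.
A polynomial solution: f(k) = k*(k + 3)/4.
Then R = B(k−1)f/C = k*(k + 3)**2/4, so s_k = R(k)·t_k = 5*k*(k + 3)/(2*(k + 1)*(k + 2)).
Δs = 10/(k**3 + 6*k**2 + 11*k + 6), as required.
Σ_(k=1)^n t_k = s_(n+1) − s_(1) = (5*(n**2 + 5*n + 4)/(2*(n**2 + 5*n + 6))) − (5/3), i.e. 5*n*(n + 5)/(6*(n**2 + 5*n + 6)).

S(n) = \frac{5 n \left(n + 5\right)}{6 \left(n^{2} + 5 n + 6\right)}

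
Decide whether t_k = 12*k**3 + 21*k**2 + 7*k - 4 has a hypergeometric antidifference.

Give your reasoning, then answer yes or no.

Yes. s_k = k*(3*k**3 + k**2 - 4*k - 4).

Ratio r(k) = (12*k**3 + 57*k**2 + 85*k + 36)/(12*k**3 + 21*k**2 + 7*k - 4).
Gosper form: A/B · C(k+1)/C(k) with A=1, B=1, C=k**3 + 7*k**2/4 + 7*k/12 - 1/3.
Need (1)·f(k+1) − (1)·f(k) = k**3 + 7*k**2/4 + 7*k/12 - 1/3.
Degrees (0,0,3) ⇒ d ≤ 4.
A polynomial solution: f(k) = k*(3*k**3 + k**2 - 4*k - 4)/12.
Get s_k = R·t_k = k*(3*k**3 + k**2 - 4*k - 4) with R(k) = B(k−1)f(k)/C(k) = k*(3*k**3 + k**2 - 4*k - 4)/(12*k**3 + 21*k**2 + 7*k - 4).
Verify: 12*k**3 + 21*k**2 + 7*k - 4 matches t_k.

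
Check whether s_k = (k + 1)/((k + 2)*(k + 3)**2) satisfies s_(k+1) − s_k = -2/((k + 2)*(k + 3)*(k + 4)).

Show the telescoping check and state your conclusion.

s_(k+1) = (k + 2)/((k + 3)*(k + 4)**2)
s_(k+1) − s_k = (-(k + 1)*(k + 4)**2 + (k + 2)**2*(k + 3))/((k + 2)*(k + 3)**2*(k + 4)**2)
(s_(k+1) − s_k) − t_k = 2*(3*k + 10)/(k**5 + 16*k**4 + 101*k**3 + 314*k**2 + 480*k + 288)

Invalid: residual 2*(3*k + 10)/(k**5 + 16*k**4 + 101*k**3 + 314*k**2 + 480*k + 288) ≠ 0.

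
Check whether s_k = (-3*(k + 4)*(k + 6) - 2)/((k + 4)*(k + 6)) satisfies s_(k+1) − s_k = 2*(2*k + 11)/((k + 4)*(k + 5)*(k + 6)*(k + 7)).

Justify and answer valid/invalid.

valid; difference matches t_k

s_(k+1) = (-3*(k + 5)*(k + 7) - 2)/((k + 5)*(k + 7))
s_(k+1) − s_k = 2*(2*k + 11)/(k**4 + 22*k**3 + 179*k**2 + 638*k + 840)
(s_(k+1) − s_k) − t_k = 0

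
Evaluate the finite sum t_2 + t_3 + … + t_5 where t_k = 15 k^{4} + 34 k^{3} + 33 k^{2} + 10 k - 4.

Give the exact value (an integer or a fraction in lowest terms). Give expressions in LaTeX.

Σ = 24192

t_(k+1)/t_k = (15*k**4 + 94*k**3 + 225*k**2 + 238*k + 88)/(15*k**4 + 34*k**3 + 33*k**2 + 10*k - 4).
Take A(k)=1, B(k)=1, C(k)=k**4 + 34*k**3/15 + 11*k**2/5 + 2*k/3 - 4/15.
Set up (1)·f(k+1) − (1)·f(k) − (k**4 + 34*k**3/15 + 11*k**2/5 + 2*k/3 - 4/15) = 0.
deg f ≤ 5 (via 0,0,4).
Match coefficients ⇒ f(k) = k*(k + 1)*(3*k**3 - 2*k**2 + k - 4)/15.
Then R = B(k−1)f/C = k*(3*k**3 - 2*k**2 + k - 4)/(15*k**3 + 19*k**2 + 14*k - 4), so s_k = R(k)·t_k = k*(3*k**4 + k**3 - k**2 - 3*k - 4).
s_(k+1) − s_k = 15*k**4 + 34*k**3 + 33*k**2 + 10*k - 4 = t_k.
Telescoping: Σ = s_(6) − s_(2) = 24276 − (84) = 24192.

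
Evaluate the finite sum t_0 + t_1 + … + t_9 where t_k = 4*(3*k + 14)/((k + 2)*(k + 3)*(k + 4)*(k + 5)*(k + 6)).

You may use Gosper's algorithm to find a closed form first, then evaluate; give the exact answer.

t_(k+1)/t_k = (k + 2)*(3*k + 17)/((k + 7)*(3*k + 14)).
Take A(k)=k + 2, B(k)=k + 7, C(k)=k + 14/3.
Need (k + 2)·f(k+1) − (k + 6)·f(k) = k + 14/3.
d = 4 from the (1,1,1) case.
Solve for f: f(k) = k*(k + 4)*(k**2 + 10*k + 31)/90 (degree 4 ≤ 4).
So s_k = (B(k−1)f/C)·t_k = (k*(k + 4)*(k + 6)*(k**2 + 10*k + 31)/(30*(3*k + 14)))·t_k = 2*k*(k**2 + 10*k + 31)/(15*(k**3 + 10*k**2 + 31*k + 30)).
Check: Δs_k = 4*(3*k + 14)/(k**5 + 20*k**4 + 155*k**3 + 580*k**2 + 1044*k + 720). ✓
Σ_(k=0)^(9) t_k = s_(10) − s_(0) = 77/585 − (0) = 77/585.

Σ = 77/585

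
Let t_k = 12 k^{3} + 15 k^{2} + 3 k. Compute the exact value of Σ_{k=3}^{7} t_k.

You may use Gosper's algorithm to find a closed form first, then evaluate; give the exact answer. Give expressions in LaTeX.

Σ = 11400

Compute t_(k+1)/t_k: get (4*k**2 + 13*k + 10)/(k*(4*k + 1)).
Factor: A=1; B=1; C=k**3 + 5*k**2/4 + k/4.
Set up (1)·f(k+1) − (1)·f(k) − (k**3 + 5*k**2/4 + k/4) = 0.
d = 4 from the (0,0,3) case.
Solving with deg f ≤ 4: f(k) = k*(k - 1)*(k + 1)*(3*k - 1)/12.
Then R = B(k−1)f/C = (k - 1)*(3*k - 1)/(3*(4*k + 1)), so s_k = R(k)·t_k = k*(3*k**3 - k**2 - 3*k + 1).
Verify: 3*k*(4*k**2 + 5*k + 1) matches t_k.
Evaluate s at k=8 and k=3: 11592 and 192; difference 11400.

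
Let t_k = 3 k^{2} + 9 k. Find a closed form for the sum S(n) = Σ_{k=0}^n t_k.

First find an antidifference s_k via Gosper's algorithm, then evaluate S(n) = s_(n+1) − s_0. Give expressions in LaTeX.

t_(k+1)/t_k = (k**2 + 5*k + 4)/(k*(k + 3)).
A = 1, B = 1, C = k**2 + 3*k.
Set up (1)·f(k+1) − (1)·f(k) − (k**2 + 3*k) = 0.
d = 3 from the (0,0,2) case.
Coefficient equations give f(k) = k*(k - 1)*(k + 4)/3.
Certificate R = B(k−1)f/C = (k - 1)*(k + 4)/(3*(k + 3)) gives s_k = k*(k**2 + 3*k - 4).
Check: Δs_k = 3*k*(k + 3). ✓
Evaluate: s_(n+1) = n*(n**2 + 6*n + 5); subtract s_(0) = 0 ⇒ S(n) = n*(n**2 + 6*n + 5).

S(n) = n \left(n^{2} + 6 n + 5\right)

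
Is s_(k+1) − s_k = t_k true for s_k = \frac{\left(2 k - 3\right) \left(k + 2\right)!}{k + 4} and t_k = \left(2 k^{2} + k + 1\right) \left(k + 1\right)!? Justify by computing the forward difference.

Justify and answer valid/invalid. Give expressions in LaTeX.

s_(k+1) = (2*k - 1)*factorial(k + 3)/(k + 5)
s_(k+1) − s_k = (2*k**3 + 11*k**2 + 10*k + 3)*factorial(k + 2)/((k + 4)*(k + 5))
(s_(k+1) − s_k) − t_k = -2*(2*k**3 + 9*k**2 + 3*k + 7)*factorial(k + 1)/((k + 4)*(k + 5))

Invalid: residual - \frac{2 \left(2 k^{3} + 9 k^{2} + 3 k + 7\right) \left(k + 1\right)!}{\left(k + 4\right) \left(k + 5\right)} ≠ 0.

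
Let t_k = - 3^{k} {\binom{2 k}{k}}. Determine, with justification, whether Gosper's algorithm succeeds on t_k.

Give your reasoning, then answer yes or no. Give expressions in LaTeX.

No — negative degree bound, so no certificate f.

r(k) = 6*(2*k + 1)/(k + 1) after simplifying.
Take A(k)=12*k + 6, B(k)=k + 1, C(k)=1.
Solve (12*k + 6)·f(k+1) − (k)·f(k) = 1.
Bound: deg f ≤ -1.
Negative degree bound (-1): no f exists, t_k not Gosper-summable.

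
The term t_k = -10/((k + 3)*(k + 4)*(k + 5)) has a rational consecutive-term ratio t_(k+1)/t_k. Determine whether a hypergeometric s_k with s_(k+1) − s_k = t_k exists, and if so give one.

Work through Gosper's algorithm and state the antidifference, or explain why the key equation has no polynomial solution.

s_k = 5*k*(-k - 7)/(12*(k + 3)*(k + 4))

Ratio r(k) = (k + 3)/(k + 6).
A = k + 3, B = k + 6, C = 1.
Need (k + 3)·f(k+1) − (k + 5)·f(k) = 1.
From deg A=1, deg B=1, deg C=0: d=2.
Match coefficients ⇒ f(k) = k*(k + 7)/24.
Then R = B(k−1)f/C = k*(k + 5)*(k + 7)/24, so s_k = R(k)·t_k = 5*k*(-k - 7)/(12*(k + 3)*(k + 4)).
Δs = -10/(k**3 + 12*k**2 + 47*k + 60), as required.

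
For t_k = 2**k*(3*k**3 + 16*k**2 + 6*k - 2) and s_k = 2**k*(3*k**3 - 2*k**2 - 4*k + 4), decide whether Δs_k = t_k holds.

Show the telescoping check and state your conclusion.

s_(k+1) = 2**(k + 1)*(3*k**3 + 7*k**2 + k + 1)
s_(k+1) − s_k = 2**k*(3*k**3 + 16*k**2 + 6*k - 2)
(s_(k+1) − s_k) − t_k = 0

Valid — Δs_k = t_k.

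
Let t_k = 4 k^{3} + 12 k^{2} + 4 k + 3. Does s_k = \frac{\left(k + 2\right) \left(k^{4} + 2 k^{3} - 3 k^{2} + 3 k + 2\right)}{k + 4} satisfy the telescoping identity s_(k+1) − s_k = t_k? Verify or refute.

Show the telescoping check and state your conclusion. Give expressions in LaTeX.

Invalid: residual \frac{2 \left(- 3 k^{4} - 26 k^{3} - 55 k^{2} - 16 k - 10\right)}{k^{2} + 9 k + 20} ≠ 0.

s_(k+1) = (k**5 + 9*k**4 + 27*k**3 + 34*k**2 + 26*k + 15)/(k + 5)
s_(k+1) − s_k = (4*k**5 + 42*k**4 + 140*k**3 + 169*k**2 + 75*k + 40)/(k**2 + 9*k + 20)
(s_(k+1) − s_k) − t_k = 2*(-3*k**4 - 26*k**3 - 55*k**2 - 16*k - 10)/(k**2 + 9*k + 20)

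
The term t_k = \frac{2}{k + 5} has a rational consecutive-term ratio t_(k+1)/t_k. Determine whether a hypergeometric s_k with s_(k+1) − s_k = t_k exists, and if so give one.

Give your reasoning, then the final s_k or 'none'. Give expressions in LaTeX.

none — t_k is not Gosper-summable

Ratio r(k) = (k + 5)/(k + 6).
Normal form (A,B,C) = (k + 5, k + 6, 1).
Set up (k + 5)·f(k+1) − (k + 5)·f(k) − (1) = 0.
deg f ≤ 0 (via 1,1,0).
Write f(k) = c0. Then LHS − RHS = -1, requiring -1 = 0: contradictory. No certificate.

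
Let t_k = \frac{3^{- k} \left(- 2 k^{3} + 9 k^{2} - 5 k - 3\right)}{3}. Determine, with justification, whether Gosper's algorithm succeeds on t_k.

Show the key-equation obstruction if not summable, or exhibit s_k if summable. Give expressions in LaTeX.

r(k) = (2*k**3 - 3*k**2 - 7*k + 1)/(3*(2*k**3 - 9*k**2 + 5*k + 3)) after simplifying.
Factor: A=1/3; B=1; C=k**3 - 9*k**2/2 + 5*k/2 + 3/2.
Key eq: (1/3)·f(k+1) = (1)·f(k) + (k**3 - 9*k**2/2 + 5*k/2 + 3/2).
d = 3 from the (0,0,3) case.
A polynomial solution: f(k) = -3*(k - 1)*(k**2 - 2*k - 1)/2.
Get s_k = R·t_k = (k**3 - 3*k**2 + k + 1)/3**k with R(k) = B(k−1)f(k)/C(k) = -3*(k - 1)*(k**2 - 2*k - 1)/(2*k**3 - 9*k**2 + 5*k + 3).
Δs = (-2*k**3 + 9*k**2 - 5*k - 3)/(3*3**k), as required.

Yes. s_k = 3^{- k} \left(k^{3} - 3 k^{2} + k + 1\right).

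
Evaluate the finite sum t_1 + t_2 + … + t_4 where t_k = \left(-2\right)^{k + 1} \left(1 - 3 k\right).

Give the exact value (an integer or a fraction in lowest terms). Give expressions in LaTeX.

Σ = 256

Ratio r(k) = 2*(-3*k - 2)/(3*k - 1).
Factor: A=-2; B=1; C=k - 1/3.
Set up (-2)·f(k+1) − (1)·f(k) − (k - 1/3) = 0.
From deg A=0, deg B=0, deg C=1: d=1.
Solve for f: f(k) = -(k - 1)/3 (degree 1 ≤ 1).
Get s_k = R·t_k = (-2)**(k + 1)*(k - 1) with R(k) = B(k−1)f(k)/C(k) = -(k - 1)/(3*k - 1).
Verify: (-2)**(k + 1)*(1 - 3*k) matches t_k.
Telescoping: Σ = s_(5) − s_(1) = 256 − (0) = 256.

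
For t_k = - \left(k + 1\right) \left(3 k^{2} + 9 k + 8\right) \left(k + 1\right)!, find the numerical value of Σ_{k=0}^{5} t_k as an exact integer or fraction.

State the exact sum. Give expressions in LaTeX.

Σ = -614884

t_(k+1)/t_k = (k + 2)**2*(9*k + 3*(k + 1)**2 + 17)/((k + 1)*(3*k**2 + 9*k + 8)).
Factor: A=k + 2; B=1; C=k**3 + 4*k**2 + 17*k/3 + 8/3.
f must satisfy (k + 2)·f(k+1) − (1)·f(k) = k**3 + 4*k**2 + 17*k/3 + 8/3.
Bound: deg f ≤ 2.
Solve for f: f(k) = (3*k**2 + 3*k - 4)/3 (degree 2 ≤ 2).
R(k) = B(k−1)·f(k)/C(k) = (3*k**2 + 3*k - 4)/((k + 1)*(3*k**2 + 9*k + 8)); s_k = R·t_k = -(3*k**2 + 3*k - 4)*factorial(k + 1).
s_(k+1) − s_k = -(k + 1)*(3*k**2 + 9*k + 8)*factorial(k + 1) = t_k.
Σ_(k=0)^(5) t_k = s_(6) − s_(0) = -614880 − (4) = -614884.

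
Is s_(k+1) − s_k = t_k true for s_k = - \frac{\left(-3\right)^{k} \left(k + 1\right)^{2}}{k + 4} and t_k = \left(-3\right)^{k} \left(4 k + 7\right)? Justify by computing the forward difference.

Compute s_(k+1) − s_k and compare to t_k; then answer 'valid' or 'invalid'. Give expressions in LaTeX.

Invalid: residual \frac{\left(-3\right)^{k + 1} \left(4 k^{2} + 24 k + 29\right)}{k^{2} + 9 k + 20} ≠ 0.

s_(k+1) = 3*(-3)**k*(k + 2)**2/(k + 5)
s_(k+1) − s_k = (-3)**k*(4*k**3 + 31*k**2 + 71*k + 53)/(k**2 + 9*k + 20)
(s_(k+1) − s_k) − t_k = (-3)**(k + 1)*(4*k**2 + 24*k + 29)/(k**2 + 9*k + 20)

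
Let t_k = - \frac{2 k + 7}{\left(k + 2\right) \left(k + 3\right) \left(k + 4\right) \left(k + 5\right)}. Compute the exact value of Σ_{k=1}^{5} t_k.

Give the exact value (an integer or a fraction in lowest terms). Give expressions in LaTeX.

Σ = -13/240

Ratio r(k) = (k + 2)*(2*k + 9)/((k + 6)*(2*k + 7)).
So A=k + 2 and B=k + 6, with C=k + 7/2.
f must satisfy (k + 2)·f(k+1) − (k + 5)·f(k) = k + 7/2.
Bound: deg f ≤ 3.
Solve for f: f(k) = k*(k + 3)*(k + 6)/16 (degree 3 ≤ 3).
R(k) = B(k−1)·f(k)/C(k) = k*(k + 3)*(k + 5)*(k + 6)/(8*(2*k + 7)); s_k = R·t_k = k*(-k - 6)/(8*(k**2 + 6*k + 8)).
Δs = (-2*k - 7)/(k**4 + 14*k**3 + 71*k**2 + 154*k + 120), as required.
Evaluate s at k=6 and k=1: -9/80 and -7/120; difference -13/240.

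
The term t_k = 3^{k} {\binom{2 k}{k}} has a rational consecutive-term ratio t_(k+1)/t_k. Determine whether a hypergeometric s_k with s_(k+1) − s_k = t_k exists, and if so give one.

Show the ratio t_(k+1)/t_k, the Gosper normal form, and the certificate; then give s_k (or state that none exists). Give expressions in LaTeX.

Step 1: r(k) = 6*(2*k + 1)/(k + 1).
Normal form (A,B,C) = (12*k + 6, k + 1, 1).
Need (12*k + 6)·f(k+1) − (k)·f(k) = 1.
deg f ≤ -1 (via 1,1,0).
deg f ≤ -1 is impossible — no certificate.

no hypergeometric antidifference exists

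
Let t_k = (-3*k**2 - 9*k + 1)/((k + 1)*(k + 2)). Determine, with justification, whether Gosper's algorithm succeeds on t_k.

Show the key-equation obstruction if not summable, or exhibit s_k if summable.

Yes. s_k = k*(4 - 3*k)/(k + 1).

Ratio r(k) = (k + 1)*(9*k + 3*(k + 1)**2 + 8)/((k + 3)*(3*k**2 + 9*k - 1)).
Gosper form: A/B · C(k+1)/C(k) with A=k + 1, B=k + 3, C=k**2 + 3*k - 1/3.
Need (k + 1)·f(k+1) − (k + 2)·f(k) = k**2 + 3*k - 1/3.
d = 2 from the (1,1,2) case.
Coefficient equations give f(k) = k*(3*k - 4)/3.
Get s_k = R·t_k = k*(4 - 3*k)/(k + 1) with R(k) = B(k−1)f(k)/C(k) = k*(k + 2)*(3*k - 4)/(3*k**2 + 9*k - 1).
s_(k+1) − s_k = (-3*k**2 - 9*k + 1)/(k**2 + 3*k + 2) = t_k.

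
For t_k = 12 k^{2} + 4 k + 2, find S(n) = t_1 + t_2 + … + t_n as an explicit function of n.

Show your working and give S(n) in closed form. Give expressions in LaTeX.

S(n) = 2 n \left(2 n^{2} + 4 n + 3\right)

Step 1: r(k) = (6*k**2 + 14*k + 9)/(6*k**2 + 2*k + 1).
Factor: A=1; B=1; C=k**2 + k/3 + 1/6.
Key eq: (1)·f(k+1) = (1)·f(k) + (k**2 + k/3 + 1/6).
Degrees (0,0,2) ⇒ d ≤ 3.
Solve for f: f(k) = k*(2*k**2 - 2*k + 1)/6 (degree 3 ≤ 3).
Then R = B(k−1)f/C = k*(2*k**2 - 2*k + 1)/(6*k**2 + 2*k + 1), so s_k = R(k)·t_k = 2*k*(2*k**2 - 2*k + 1).
Verify: 12*k**2 + 4*k + 2 matches t_k.
s_(n+1) = 4*n**3 + 8*n**2 + 6*n + 2 and s_(1) = 2, so S(n) = 2*n*(2*n**2 + 4*n + 3).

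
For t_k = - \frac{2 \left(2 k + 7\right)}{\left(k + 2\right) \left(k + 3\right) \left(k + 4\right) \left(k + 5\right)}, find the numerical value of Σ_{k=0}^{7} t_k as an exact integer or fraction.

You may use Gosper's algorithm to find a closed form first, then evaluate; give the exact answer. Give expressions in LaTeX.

Step 1: r(k) = (k + 2)*(2*k + 9)/((k + 6)*(2*k + 7)).
Factor: A=k + 2; B=k + 6; C=k + 7/2.
Solve (k + 2)·f(k+1) − (k + 5)·f(k) = k + 7/2.
Bound: deg f ≤ 3.
A polynomial solution: f(k) = k*(k + 3)*(k + 6)/16.
R(k) = B(k−1)·f(k)/C(k) = k*(k + 3)*(k + 5)*(k + 6)/(8*(2*k + 7)); s_k = R·t_k = k*(-k - 6)/(4*(k**2 + 6*k + 8)).
Δs = 2*(-2*k - 7)/(k**4 + 14*k**3 + 71*k**2 + 154*k + 120), as required.
Telescoping: Σ = s_(8) − s_(0) = -7/30 − (0) = -7/30.

Σ = -7/30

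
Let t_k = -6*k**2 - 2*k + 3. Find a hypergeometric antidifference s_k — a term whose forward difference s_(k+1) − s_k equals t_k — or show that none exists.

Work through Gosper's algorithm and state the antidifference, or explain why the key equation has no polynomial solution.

s_k = k*(-2*k**2 + 2*k + 3)

r(k) = (6*k**2 + 14*k + 5)/(6*k**2 + 2*k - 3) after simplifying.
Normal form (A,B,C) = (1, 1, k**2 + k/3 - 1/2).
Need (1)·f(k+1) − (1)·f(k) = k**2 + k/3 - 1/2.
From deg A=0, deg B=0, deg C=2: d=3.
Match coefficients ⇒ f(k) = k*(2*k**2 - 2*k - 3)/6.
Then R = B(k−1)f/C = k*(2*k**2 - 2*k - 3)/(6*k**2 + 2*k - 3), so s_k = R(k)·t_k = k*(-2*k**2 + 2*k + 3).
Verify: -6*k**2 - 2*k + 3 matches t_k.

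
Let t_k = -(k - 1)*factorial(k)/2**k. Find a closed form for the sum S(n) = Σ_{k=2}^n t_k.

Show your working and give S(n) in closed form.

S(n) = (2**n - n*factorial(n) - factorial(n))/2**n

r(k) = k*(k + 1)/(2*(k - 1)) after simplifying.
A = k/2 + 1/2, B = 1, C = k - 1.
Solve (k/2 + 1/2)·f(k+1) − (1)·f(k) = k - 1.
Degrees (1,0,1) ⇒ d ≤ 0.
Solve for f: f(k) = 2 (degree 0 ≤ 0).
So s_k = (B(k−1)f/C)·t_k = (2/(k - 1))·t_k = -2**(1 - k)*factorial(k).
Δs = -(k - 1)*factorial(k)/2**k, as required.
s_(n+1) = -factorial(n + 1)/2**n and s_(2) = -1, so S(n) = (2**n - n*factorial(n) - factorial(n))/2**n.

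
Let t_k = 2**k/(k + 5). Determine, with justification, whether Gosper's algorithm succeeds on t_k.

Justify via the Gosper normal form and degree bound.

Ratio r(k) = 2*(k + 5)/(k + 6).
Normal form (A,B,C) = (2*k + 10, k + 6, 1).
Set up (2*k + 10)·f(k+1) − (k + 5)·f(k) − (1) = 0.
Degrees (1,1,0) ⇒ d ≤ -1.
deg f ≤ -1 is impossible — no certificate.

No — t_k has no hypergeometric antidifference.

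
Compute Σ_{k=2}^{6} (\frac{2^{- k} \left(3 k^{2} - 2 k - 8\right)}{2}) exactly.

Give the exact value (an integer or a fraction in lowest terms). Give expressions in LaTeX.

Σ = 217/64

t_(k+1)/t_k = (3*k**2 + 4*k - 7)/(2*(3*k**2 - 2*k - 8)).
Take A(k)=1/2, B(k)=1, C(k)=k**2 - 2*k/3 - 8/3.
Need (1/2)·f(k+1) − (1)·f(k) = k**2 - 2*k/3 - 8/3.
From deg A=0, deg B=0, deg C=2: d=2.
Solving with deg f ≤ 2: f(k) = -2*(3*k**2 + 4*k - 1)/3.
Certificate R = B(k−1)f/C = -2*(3*k**2 + 4*k - 1)/((k - 2)*(3*k + 4)) gives s_k = (-3*k**2 - 4*k + 1)/2**k.
Δs = (3*k**2 - 2*k - 8)/(2*2**k), as required.
Σ_(k=2)^(6) t_k = s_(7) − s_(2) = -87/64 − (-19/4) = 217/64.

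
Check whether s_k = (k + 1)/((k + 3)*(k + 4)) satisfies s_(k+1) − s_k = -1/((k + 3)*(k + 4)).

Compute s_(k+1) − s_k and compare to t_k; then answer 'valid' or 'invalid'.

s_(k+1) = (k + 2)/((k + 4)*(k + 5))
s_(k+1) − s_k = (1 - k)/(k**3 + 12*k**2 + 47*k + 60)
(s_(k+1) − s_k) − t_k = 6/(k**3 + 12*k**2 + 47*k + 60)

Invalid: residual 6/(k**3 + 12*k**2 + 47*k + 60) ≠ 0.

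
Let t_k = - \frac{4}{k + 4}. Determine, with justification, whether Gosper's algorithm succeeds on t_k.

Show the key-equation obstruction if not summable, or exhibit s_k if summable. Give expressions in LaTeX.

No — t_k has no hypergeometric antidifference.

r(k) = (k + 4)/(k + 5) after simplifying.
Gosper form: A/B · C(k+1)/C(k) with A=k + 4, B=k + 5, C=1.
f must satisfy (k + 4)·f(k+1) − (k + 4)·f(k) = 1.
From deg A=1, deg B=1, deg C=0: d=0.
f = c0 ⇒ A·f(k+1) − B(k−1)·f(k) − C = -1. The system {-1 = 0} is inconsistent; no antidifference.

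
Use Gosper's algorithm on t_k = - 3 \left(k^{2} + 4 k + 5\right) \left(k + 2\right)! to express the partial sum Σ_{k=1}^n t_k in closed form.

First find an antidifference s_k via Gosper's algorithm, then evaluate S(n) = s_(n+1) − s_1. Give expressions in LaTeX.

S(n) = - 3 n \left(n + 3\right)! - 6 \left(n + 3\right)! + 36

Ratio r(k) = (k + 3)*(4*k + (k + 1)**2 + 9)/(k**2 + 4*k + 5).
Gosper form: A/B · C(k+1)/C(k) with A=k + 3, B=1, C=k**2 + 4*k + 5.
Need (k + 3)·f(k+1) − (1)·f(k) = k**2 + 4*k + 5.
From deg A=1, deg B=0, deg C=2: d=1.
Solving with deg f ≤ 1: f(k) = k + 1.
Then R = B(k−1)f/C = (k + 1)/(k**2 + 4*k + 5), so s_k = R(k)·t_k = -3*(k + 1)*factorial(k + 2).
Δs = -3*(k**2 + 4*k + 5)*factorial(k + 2), as required.
s_(n+1) = -3*(n + 2)*factorial(n + 3) and s_(1) = -36, so S(n) = -3*n*factorial(n + 3) - 6*factorial(n + 3) + 36.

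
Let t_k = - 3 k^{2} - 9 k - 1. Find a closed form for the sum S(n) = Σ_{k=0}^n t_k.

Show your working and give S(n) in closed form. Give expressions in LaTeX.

The ratio is (3*k**2 + 15*k + 13)/(3*k**2 + 9*k + 1).
A = 1, B = 1, C = k**2 + 3*k + 1/3.
Key eq: (1)·f(k+1) = (1)·f(k) + (k**2 + 3*k + 1/3).
Degrees (0,0,2) ⇒ d ≤ 3.
A polynomial solution: f(k) = k*(k**2 + 3*k - 3)/3.
Get s_k = R·t_k = k*(-k**2 - 3*k + 3) with R(k) = B(k−1)f(k)/C(k) = k*(k**2 + 3*k - 3)/(3*k**2 + 9*k + 1).
s_(k+1) − s_k = -3*k**2 - 9*k - 1 = t_k.
s_(n+1) = -n**3 - 6*n**2 - 6*n - 1 and s_(0) = 0, so S(n) = -n**3 - 6*n**2 - 6*n - 1.

S(n) = - n^{3} - 6 n^{2} - 6 n - 1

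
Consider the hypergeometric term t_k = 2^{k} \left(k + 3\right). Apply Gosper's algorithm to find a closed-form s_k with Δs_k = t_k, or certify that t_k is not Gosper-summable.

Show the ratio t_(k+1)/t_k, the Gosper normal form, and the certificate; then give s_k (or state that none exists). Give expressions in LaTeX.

Compute t_(k+1)/t_k: get 2*(k + 4)/(k + 3).
Take A(k)=2, B(k)=1, C(k)=k + 3.
f must satisfy (2)·f(k+1) − (1)·f(k) = k + 3.
Degrees (0,0,1) ⇒ d ≤ 1.
Match coefficients ⇒ f(k) = k + 1.
Get s_k = R·t_k = 2**k*(k + 1) with R(k) = B(k−1)f(k)/C(k) = (k + 1)/(k + 3).
Check: Δs_k = 2**k*(k + 3). ✓

s_k = 2^{k} \left(k + 1\right)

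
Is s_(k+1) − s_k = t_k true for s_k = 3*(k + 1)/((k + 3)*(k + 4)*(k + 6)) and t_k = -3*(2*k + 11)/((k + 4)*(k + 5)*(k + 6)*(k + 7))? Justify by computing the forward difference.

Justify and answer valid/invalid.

Invalid: residual 6*(3*k + 17)/(k**5 + 25*k**4 + 245*k**3 + 1175*k**2 + 2754*k + 2520) ≠ 0.

s_(k+1) = 3*(k + 2)/((k + 4)*(k + 5)*(k + 7))
s_(k+1) − s_k = 3*(-2*k**2 - 11*k + 1)/(k**5 + 25*k**4 + 245*k**3 + 1175*k**2 + 2754*k + 2520)
(s_(k+1) − s_k) − t_k = 6*(3*k + 17)/(k**5 + 25*k**4 + 245*k**3 + 1175*k**2 + 2754*k + 2520)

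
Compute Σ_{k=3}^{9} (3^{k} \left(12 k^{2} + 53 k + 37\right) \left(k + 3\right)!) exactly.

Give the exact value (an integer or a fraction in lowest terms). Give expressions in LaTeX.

Σ = 14340274697334960

Compute t_(k+1)/t_k: get 3*(12*k**3 + 125*k**2 + 410*k + 408)/(12*k**2 + 53*k + 37).
Factor: A=3*k + 12; B=1; C=k**2 + 53*k/12 + 37/12.
Set up (3*k + 12)·f(k+1) − (1)·f(k) − (k**2 + 53*k/12 + 37/12) = 0.
d = 1 from the (1,0,2) case.
Solving with deg f ≤ 1: f(k) = (4*k - 1)/12.
Get s_k = R·t_k = 3**k*(4*k - 1)*factorial(k + 3) with R(k) = B(k−1)f(k)/C(k) = (4*k - 1)/(12*k**2 + 53*k + 37).
Δs = 3**k*(12*k**2 + 53*k + 37)*factorial(k + 3), as required.
Telescoping: Σ = s_(10) − s_(3) = 14340274697548800 − (213840) = 14340274697334960.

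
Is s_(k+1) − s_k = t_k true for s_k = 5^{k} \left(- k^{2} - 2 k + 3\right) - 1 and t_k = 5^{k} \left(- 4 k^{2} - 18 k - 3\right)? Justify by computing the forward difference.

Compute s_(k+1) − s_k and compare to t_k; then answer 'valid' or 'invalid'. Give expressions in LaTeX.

s_(k+1) = 5**(k + 1)*(-2*k - (k + 1)**2 + 1) - 1
s_(k+1) − s_k = 5**k*(-4*k**2 - 18*k - 3)
(s_(k+1) − s_k) − t_k = 0

Valid: the claim telescopes to t_k.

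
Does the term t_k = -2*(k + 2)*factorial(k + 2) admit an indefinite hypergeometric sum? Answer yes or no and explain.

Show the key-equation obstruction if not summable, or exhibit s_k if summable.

Compute t_(k+1)/t_k: get (k + 3)**2/(k + 2).
Gosper form: A/B · C(k+1)/C(k) with A=k + 3, B=1, C=k + 2.
Key eq: (k + 3)·f(k+1) = (1)·f(k) + (k + 2).
From deg A=1, deg B=0, deg C=1: d=0.
Solving with deg f ≤ 0: f(k) = 1.
Certificate R = B(k−1)f/C = 1/(k + 2) gives s_k = -2*factorial(k + 2).
s_(k+1) − s_k = -2*(k + 2)*factorial(k + 2) = t_k.

Yes. s_k = -2*factorial(k + 2).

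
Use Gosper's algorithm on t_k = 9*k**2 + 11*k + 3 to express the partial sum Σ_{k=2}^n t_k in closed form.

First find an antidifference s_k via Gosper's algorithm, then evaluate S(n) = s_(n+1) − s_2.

S(n) = 3*n**3 + 10*n**2 + 10*n - 23

t_(k+1)/t_k = (9*k**2 + 29*k + 23)/(9*k**2 + 11*k + 3).
Factor: A=1; B=1; C=k**2 + 11*k/9 + 1/3.
Solve (1)·f(k+1) − (1)·f(k) = k**2 + 11*k/9 + 1/3.
Bound: deg f ≤ 3.
Match coefficients ⇒ f(k) = k*(3*k**2 + k - 1)/9.
R(k) = B(k−1)·f(k)/C(k) = k*(3*k**2 + k - 1)/(9*k**2 + 11*k + 3); s_k = R·t_k = k*(3*k**2 + k - 1).
Verify: 9*k**2 + 11*k + 3 matches t_k.
Evaluate: s_(n+1) = 3*n**3 + 10*n**2 + 10*n + 3; subtract s_(2) = 26 ⇒ S(n) = 3*n**3 + 10*n**2 + 10*n - 23.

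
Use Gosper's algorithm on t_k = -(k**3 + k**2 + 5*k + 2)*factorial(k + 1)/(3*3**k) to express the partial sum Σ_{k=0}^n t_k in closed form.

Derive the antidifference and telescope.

S(n) = -3**(-n - 1)*(n + 1)**2*factorial(n + 2)

Ratio r(k) = (k + 2)*(5*k + (k + 1)**3 + (k + 1)**2 + 7)/(3*(k**3 + k**2 + 5*k + 2)).
Factor: A=k/3 + 2/3; B=1; C=k**3 + k**2 + 5*k + 2.
Key eq: (k/3 + 2/3)·f(k+1) = (1)·f(k) + (k**3 + k**2 + 5*k + 2).
From deg A=1, deg B=0, deg C=3: d=2.
A polynomial solution: f(k) = 3*k**2.
R(k) = B(k−1)·f(k)/C(k) = 3*k**2/(k**3 + k**2 + 5*k + 2); s_k = R·t_k = -k**2*factorial(k + 1)/3**k.
Verify: -(k**3 + k**2 + 5*k + 2)*factorial(k + 1)/(3*3**k) matches t_k.
s_(n+1) = -3**(-n - 1)*(n + 1)**2*factorial(n + 2) and s_(0) = 0, so S(n) = -3**(-n - 1)*(n + 1)**2*factorial(n + 2).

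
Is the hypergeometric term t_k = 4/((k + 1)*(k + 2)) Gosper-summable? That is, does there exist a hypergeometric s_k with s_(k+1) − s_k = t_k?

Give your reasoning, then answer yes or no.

Step 1: r(k) = (k + 1)/(k + 3).
So A=k + 1 and B=k + 3, with C=1.
Set up (k + 1)·f(k+1) − (k + 2)·f(k) − (1) = 0.
Degrees (1,1,0) ⇒ d ≤ 1.
A polynomial solution: f(k) = k.
Get s_k = R·t_k = 4*k/(k + 1) with R(k) = B(k−1)f(k)/C(k) = k*(k + 2).
Δs = 4/(k**2 + 3*k + 2), as required.

Yes. s_k = 4*k/(k + 1).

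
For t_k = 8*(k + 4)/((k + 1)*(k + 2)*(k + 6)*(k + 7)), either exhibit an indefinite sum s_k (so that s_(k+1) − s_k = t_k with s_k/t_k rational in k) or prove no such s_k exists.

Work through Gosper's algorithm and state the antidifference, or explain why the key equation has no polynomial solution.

s_k = 2*k*(k + 7)/(3*(k**2 + 7*k + 6))

t_(k+1)/t_k = (k + 1)*(k + 5)*(k + 6)/((k + 3)*(k + 4)*(k + 8)).
Factor: A=k + 1; B=k + 8; C=k**4 + 16*k**3 + 95*k**2 + 248*k + 240.
Solve (k + 1)·f(k+1) − (k + 7)·f(k) = k**4 + 16*k**3 + 95*k**2 + 248*k + 240.
Degrees (1,1,4) ⇒ d ≤ 6.
Solving with deg f ≤ 6: f(k) = k*(k + 2)*(k + 3)*(k + 4)*(k + 5)*(k + 7)/12.
R(k) = B(k−1)·f(k)/C(k) = k*(k + 2)*(k + 7)**2/(12*(k + 4)); s_k = R·t_k = 2*k*(k + 7)/(3*(k**2 + 7*k + 6)).
s_(k+1) − s_k = 8*(k + 4)/(k**4 + 16*k**3 + 83*k**2 + 152*k + 84) = t_k.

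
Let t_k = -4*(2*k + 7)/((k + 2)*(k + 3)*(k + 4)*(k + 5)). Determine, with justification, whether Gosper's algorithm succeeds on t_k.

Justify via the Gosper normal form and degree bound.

Compute t_(k+1)/t_k: get (k + 2)*(2*k + 9)/((k + 6)*(2*k + 7)).
Gosper form: A/B · C(k+1)/C(k) with A=k + 2, B=k + 6, C=k + 7/2.
Key eq: (k + 2)·f(k+1) = (k + 5)·f(k) + (k + 7/2).
d = 3 from the (1,1,1) case.
A polynomial solution: f(k) = k*(k + 3)*(k + 6)/16.
Get s_k = R·t_k = k*(-k - 6)/(2*(k**2 + 6*k + 8)) with R(k) = B(k−1)f(k)/C(k) = k*(k + 3)*(k + 5)*(k + 6)/(8*(2*k + 7)).
Δs = 4*(-2*k - 7)/(k**4 + 14*k**3 + 71*k**2 + 154*k + 120), as required.

Yes. s_k = k*(-k - 6)/(2*(k**2 + 6*k + 8)).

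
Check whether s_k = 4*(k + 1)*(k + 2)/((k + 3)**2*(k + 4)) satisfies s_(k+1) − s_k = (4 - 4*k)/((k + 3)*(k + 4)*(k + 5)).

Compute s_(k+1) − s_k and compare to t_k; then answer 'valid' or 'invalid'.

s_(k+1) = 4*(k + 2)*(k + 3)/((k + 4)**2*(k + 5))
s_(k+1) − s_k = 4*(k + 2)*(-(k + 1)*(k + 4)*(k + 5) + (k + 3)**3)/((k + 3)**2*(k + 4)**2*(k + 5))
(s_(k+1) − s_k) − t_k = 8*(k**2 + 4*k + 1)/(k**5 + 19*k**4 + 143*k**3 + 533*k**2 + 984*k + 720)

Invalid: residual 8*(k**2 + 4*k + 1)/(k**5 + 19*k**4 + 143*k**3 + 533*k**2 + 984*k + 720) ≠ 0.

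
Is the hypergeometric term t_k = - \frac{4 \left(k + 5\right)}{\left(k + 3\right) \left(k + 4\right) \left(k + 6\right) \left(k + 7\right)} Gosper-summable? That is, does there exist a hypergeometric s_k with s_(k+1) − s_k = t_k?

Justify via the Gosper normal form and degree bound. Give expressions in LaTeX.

Yes. s_k = \frac{k \left(- k - 9\right)}{9 \left(k^{2} + 9 k + 18\right)}.

The ratio is (k + 3)*(k + 6)**2/((k + 5)**2*(k + 8)).
Normal form (A,B,C) = (k + 3, k + 8, k**2 + 10*k + 25).
f must satisfy (k + 3)·f(k+1) − (k + 7)·f(k) = k**2 + 10*k + 25.
Bound: deg f ≤ 4.
Match coefficients ⇒ f(k) = k*(k + 4)*(k + 5)*(k + 9)/36.
Get s_k = R·t_k = k*(-k - 9)/(9*(k**2 + 9*k + 18)) with R(k) = B(k−1)f(k)/C(k) = k*(k + 4)*(k + 7)*(k + 9)/(36*(k + 5)).
Δs = 4*(-k - 5)/(k**4 + 20*k**3 + 145*k**2 + 450*k + 504), as required.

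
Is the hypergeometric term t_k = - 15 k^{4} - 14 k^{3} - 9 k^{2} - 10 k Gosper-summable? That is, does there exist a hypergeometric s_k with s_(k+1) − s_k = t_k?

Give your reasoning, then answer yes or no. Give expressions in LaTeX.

Compute t_(k+1)/t_k: get (15*k**3 + 59*k**2 + 82*k + 48)/(k*(15*k**2 - k + 10)).
So A=1 and B=1, with C=k**4 + 14*k**3/15 + 3*k**2/5 + 2*k/3.
f must satisfy (1)·f(k+1) − (1)·f(k) = k**4 + 14*k**3/15 + 3*k**2/5 + 2*k/3.
d = 5 from the (0,0,4) case.
Match coefficients ⇒ f(k) = k*(k - 1)*(k + 1)*(3*k**2 - 4*k + 4)/15.
So s_k = (B(k−1)f/C)·t_k = ((k - 1)*(3*k**2 - 4*k + 4)/(15*k**2 - k + 10))·t_k = k*(-3*k**4 + 4*k**3 - k**2 - 4*k + 4).
Δs = k*(-15*k**3 - 14*k**2 - 9*k - 10), as required.

Yes. s_k = k \left(- 3 k^{4} + 4 k^{3} - k^{2} - 4 k + 4\right).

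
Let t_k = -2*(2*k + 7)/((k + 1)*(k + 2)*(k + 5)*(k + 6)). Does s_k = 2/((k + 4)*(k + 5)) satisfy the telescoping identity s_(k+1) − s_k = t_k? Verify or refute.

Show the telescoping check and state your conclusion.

s_(k+1) = 2/((k + 5)*(k + 6))
s_(k+1) − s_k = -4/(k**3 + 15*k**2 + 74*k + 120)
(s_(k+1) − s_k) − t_k = 6*(3*k + 8)/(k**5 + 18*k**4 + 121*k**3 + 372*k**2 + 508*k + 240)

Invalid: residual 6*(3*k + 8)/(k**5 + 18*k**4 + 121*k**3 + 372*k**2 + 508*k + 240) ≠ 0.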